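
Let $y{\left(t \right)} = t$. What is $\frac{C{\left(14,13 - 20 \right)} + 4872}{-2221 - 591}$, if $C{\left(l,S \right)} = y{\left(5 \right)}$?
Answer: $- \frac{4877}{2812} \approx -1.7344$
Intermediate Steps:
$C{\left(l,S \right)} = 5$
$\frac{C{\left(14,13 - 20 \right)} + 4872}{-2221 - 591} = \frac{5 + 4872}{-2221 - 591} = \frac{4877}{-2812} = 4877 \left(- \frac{1}{2812}\right) = - \frac{4877}{2812}$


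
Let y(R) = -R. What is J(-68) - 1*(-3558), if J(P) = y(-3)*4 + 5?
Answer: 3575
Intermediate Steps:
J(P) = 17 (J(P) = -1*(-3)*4 + 5 = 3*4 + 5 = 12 + 5 = 17)
J(-68) - 1*(-3558) = 17 - 1*(-3558) = 17 + 3558 = 3575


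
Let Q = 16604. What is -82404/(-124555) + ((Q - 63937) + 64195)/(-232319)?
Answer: 587716154/997810105 ≈ 0.58901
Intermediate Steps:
-82404/(-124555) + ((Q - 63937) + 64195)/(-232319) = -82404/(-124555) + ((16604 - 63937) + 64195)/(-232319) = -82404*(-1/124555) + (-47333 + 64195)*(-1/232319) = 82404/124555 + 16862*(-1/232319) = 82404/124555 - 16862/232319 = 587716154/997810105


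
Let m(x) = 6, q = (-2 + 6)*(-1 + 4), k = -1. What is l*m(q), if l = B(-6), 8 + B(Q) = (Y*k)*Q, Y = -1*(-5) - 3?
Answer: 24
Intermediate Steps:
Y = 2 (Y = 5 - 3 = 2)
B(Q) = -8 - 2*Q (B(Q) = -8 + (2*(-1))*Q = -8 - 2*Q)
q = 12 (q = 4*3 = 12)
l = 4 (l = -8 - 2*(-6) = -8 + 12 = 4)
l*m(q) = 4*6 = 24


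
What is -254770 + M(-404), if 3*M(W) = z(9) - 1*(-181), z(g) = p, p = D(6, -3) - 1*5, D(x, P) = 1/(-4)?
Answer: -3056537/12 ≈ -2.5471e+5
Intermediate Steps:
D(x, P) = -¼
p = -21/4 (p = -¼ - 1*5 = -¼ - 5 = -21/4 ≈ -5.2500)
z(g) = -21/4
M(W) = 703/12 (M(W) = (-21/4 - 1*(-181))/3 = (-21/4 + 181)/3 = (⅓)*(703/4) = 703/12)
-254770 + M(-404) = -254770 + 703/12 = -3056537/12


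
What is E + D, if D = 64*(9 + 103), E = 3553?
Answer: 10721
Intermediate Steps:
D = 7168 (D = 64*112 = 7168)
E + D = 3553 + 7168 = 10721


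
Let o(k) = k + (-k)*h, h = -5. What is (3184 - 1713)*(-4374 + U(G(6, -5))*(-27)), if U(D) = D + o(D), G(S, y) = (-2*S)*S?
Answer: 13583214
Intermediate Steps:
o(k) = 6*k (o(k) = k - k*(-5) = k + 5*k = 6*k)
G(S, y) = -2*S²
U(D) = 7*D (U(D) = D + 6*D = 7*D)
(3184 - 1713)*(-4374 + U(G(6, -5))*(-27)) = (3184 - 1713)*(-4374 + (7*(-2*6²))*(-27)) = 1471*(-4374 + (7*(-2*36))*(-27)) = 1471*(-4374 + (7*(-72))*(-27)) = 1471*(-4374 - 504*(-27)) = 1471*(-4374 + 13608) = 1471*9234 = 13583214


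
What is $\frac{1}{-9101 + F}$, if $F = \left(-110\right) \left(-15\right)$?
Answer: $- \frac{1}{7451} \approx -0.00013421$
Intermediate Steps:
$F = 1650$
$\frac{1}{-9101 + F} = \frac{1}{-9101 + 1650} = \frac{1}{-7451} = - \frac{1}{7451}$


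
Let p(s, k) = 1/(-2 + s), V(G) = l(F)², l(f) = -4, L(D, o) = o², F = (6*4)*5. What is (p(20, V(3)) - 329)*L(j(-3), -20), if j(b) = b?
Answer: -1184200/9 ≈ -1.3158e+5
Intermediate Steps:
F = 120 (F = 24*5 = 120)
V(G) = 16 (V(G) = (-4)² = 16)
(p(20, V(3)) - 329)*L(j(-3), -20) = (1/(-2 + 20) - 329)*(-20)² = (1/18 - 329)*400 = -5921/18*400 = -1184200/9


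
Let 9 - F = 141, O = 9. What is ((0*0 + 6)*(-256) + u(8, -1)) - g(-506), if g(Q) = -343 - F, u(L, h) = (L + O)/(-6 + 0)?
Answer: -7967/6 ≈ -1327.8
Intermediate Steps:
F = -132 (F = 9 - 1*141 = 9 - 141 = -132)
u(L, h) = -3/2 - L/6 (u(L, h) = (L + 9)/(-6 + 0) = (9 + L)/(-6) = (9 + L)*(-⅙) = -3/2 - L/6)
g(Q) = -211 (g(Q) = -343 - 1*(-132) = -343 + 132 = -211)
((0*0 + 6)*(-256) + u(8, -1)) - g(-506) = ((0*0 + 6)*(-256) + (-3/2 - ⅙*8)) - 1*(-211) = ((0 + 6)*(-256) + (-3/2 - 4/3)) + 211 = (6*(-256) - 17/6) + 211 = (-1536 - 17/6) + 211 = -9233/6 + 211 = -7967/6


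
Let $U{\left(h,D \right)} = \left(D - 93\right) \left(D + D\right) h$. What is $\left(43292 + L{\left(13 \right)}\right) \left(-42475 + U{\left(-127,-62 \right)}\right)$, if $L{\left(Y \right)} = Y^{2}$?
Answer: $-107931699315$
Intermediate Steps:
$U{\left(h,D \right)} = 2 D h \left(-93 + D\right)$ ($U{\left(h,D \right)} = \left(-93 + D\right) 2 D h = 2 D \left(-93 + D\right) h = 2 D h \left(-93 + D\right)$)
$\left(43292 + L{\left(13 \right)}\right) \left(-42475 + U{\left(-127,-62 \right)}\right) = \left(43292 + 13^{2}\right) \left(-42475 + 2 \left(-62\right) \left(-127\right) \left(-93 - 62\right)\right) = \left(43292 + 169\right) \left(-42475 + 2 \left(-62\right) \left(-127\right) \left(-155\right)\right) = 43461 \left(-42475 - 2440940\right) = 43461 \left(-2483415\right) = -107931699315$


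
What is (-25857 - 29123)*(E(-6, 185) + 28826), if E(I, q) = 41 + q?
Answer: -1597278960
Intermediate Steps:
(-25857 - 29123)*(E(-6, 185) + 28826) = (-25857 - 29123)*((41 + 185) + 28826) = -54980*(226 + 28826) = -54980*29052 = -1597278960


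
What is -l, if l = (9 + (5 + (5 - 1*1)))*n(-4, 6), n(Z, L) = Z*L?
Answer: 432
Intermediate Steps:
n(Z, L) = L*Z
l = -432 (l = (9 + (5 + (5 - 1*1)))*(6*(-4)) = (9 + (5 + (5 - 1)))*(-24) = (9 + (5 + 4))*(-24) = (9 + 9)*(-24) = 18*(-24) = -432)
-l = -1*(-432) = 432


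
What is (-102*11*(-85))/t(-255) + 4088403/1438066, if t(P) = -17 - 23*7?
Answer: -68210309343/127987874 ≈ -532.94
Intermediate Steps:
t(P) = -178 (t(P) = -17 - 161 = -178)
(-102*11*(-85))/t(-255) + 4088403/1438066 = (-102*11*(-85))/(-178) + 4088403/1438066 = -1122*(-85)*(-1/178) + 4088403*(1/1438066) = 95370*(-1/178) + 4088403/1438066 = -47685/89 + 4088403/1438066 = -68210309343/127987874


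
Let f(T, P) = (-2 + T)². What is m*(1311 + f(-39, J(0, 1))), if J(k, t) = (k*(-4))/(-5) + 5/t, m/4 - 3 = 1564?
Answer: 18753856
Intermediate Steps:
m = 6268 (m = 12 + 4*1564 = 12 + 6256 = 6268)
J(k, t) = 5/t + 4*k/5 (J(k, t) = -4*k*(-⅕) + 5/t = 4*k/5 + 5/t = 5/t + 4*k/5)
m*(1311 + f(-39, J(0, 1))) = 6268*(1311 + (-2 - 39)²) = 6268*(1311 + (-41)²) = 6268*(1311 + 1681) = 6268*2992 = 18753856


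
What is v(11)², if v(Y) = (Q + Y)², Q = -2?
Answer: 6561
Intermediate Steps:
v(Y) = (-2 + Y)²
v(11)² = ((-2 + 11)²)² = (9²)² = 81² = 6561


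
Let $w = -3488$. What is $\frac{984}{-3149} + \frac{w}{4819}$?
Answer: $- \frac{15725608}{15175031} \approx -1.0363$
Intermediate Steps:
$\frac{984}{-3149} + \frac{w}{4819} = \frac{984}{-3149} - \frac{3488}{4819} = 984 \left(- \frac{1}{3149}\right) - \frac{3488}{4819} = - \frac{984}{3149} - \frac{3488}{4819} = - \frac{15725608}{15175031}$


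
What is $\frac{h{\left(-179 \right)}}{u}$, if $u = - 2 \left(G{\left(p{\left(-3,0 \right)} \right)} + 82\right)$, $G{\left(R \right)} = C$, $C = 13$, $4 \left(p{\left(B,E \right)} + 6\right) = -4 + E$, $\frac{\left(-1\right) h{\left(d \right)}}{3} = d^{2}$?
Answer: $\frac{96123}{190} \approx 505.91$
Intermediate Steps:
$h{\left(d \right)} = - 3 d^{2}$
$p{\left(B,E \right)} = -7 + \frac{E}{4}$ ($p{\left(B,E \right)} = -6 + \frac{-4 + E}{4} = -6 + \left(-1 + \frac{E}{4}\right) = -7 + \frac{E}{4}$)
$G{\left(R \right)} = 13$
$u = -190$ ($u = - 2 \left(13 + 82\right) = \left(-2\right) 95 = -190$)
$\frac{h{\left(-179 \right)}}{u} = \frac{\left(-3\right) \left(-179\right)^{2}}{-190} = \left(-3\right) 32041 \left(- \frac{1}{190}\right) = \left(-96123\right) \left(- \frac{1}{190}\right) = \frac{96123}{190}$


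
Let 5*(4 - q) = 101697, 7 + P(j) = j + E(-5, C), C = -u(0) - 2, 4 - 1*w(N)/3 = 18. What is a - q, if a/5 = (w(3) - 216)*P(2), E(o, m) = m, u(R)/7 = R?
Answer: 146827/5 ≈ 29365.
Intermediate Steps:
w(N) = -42 (w(N) = 12 - 3*18 = 12 - 54 = -42)
u(R) = 7*R
C = -2 (C = -7*0 - 2 = -1*0 - 2 = 0 - 2 = -2)
P(j) = -9 + j (P(j) = -7 + (j - 2) = -7 + (-2 + j) = -9 + j)
q = -101677/5 (q = 4 - 1/5*101697 = 4 - 101697/5 = -101677/5 ≈ -20335.)
a = 9030 (a = 5*((-42 - 216)*(-9 + 2)) = 5*(-258*(-7)) = 5*1806 = 9030)
a - q = 9030 - 1*(-101677/5) = 9030 + 101677/5 = 146827/5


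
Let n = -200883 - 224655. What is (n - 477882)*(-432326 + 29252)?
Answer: 364145113080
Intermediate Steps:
n = -425538
(n - 477882)*(-432326 + 29252) = (-425538 - 477882)*(-432326 + 29252) = -903420*(-403074) = 364145113080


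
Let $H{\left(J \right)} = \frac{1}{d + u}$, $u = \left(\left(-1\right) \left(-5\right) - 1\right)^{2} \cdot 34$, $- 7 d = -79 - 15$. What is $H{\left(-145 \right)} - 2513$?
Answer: $- \frac{9805719}{3902} \approx -2513.0$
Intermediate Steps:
$d = \frac{94}{7}$ ($d = - \frac{-79 - 15}{7} = \left(- \frac{1}{7}\right) \left(-94\right) = \frac{94}{7} \approx 13.429$)
$u = 544$ ($u = \left(5 - 1\right)^{2} \cdot 34 = 4^{2} \cdot 34 = 16 \cdot 34 = 544$)
$H{\left(J \right)} = \frac{7}{3902}$ ($H{\left(J \right)} = \frac{1}{\frac{94}{7} + 544} = \frac{1}{\frac{3902}{7}} = \frac{7}{3902}$)
$H{\left(-145 \right)} - 2513 = \frac{7}{3902} - 2513 = - \frac{9805719}{3902}$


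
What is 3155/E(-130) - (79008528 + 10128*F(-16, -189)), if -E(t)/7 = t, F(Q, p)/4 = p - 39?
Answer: -12698465513/182 ≈ -6.9772e+7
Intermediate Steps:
F(Q, p) = -156 + 4*p (F(Q, p) = 4*(p - 39) = 4*(-39 + p) = -156 + 4*p)
E(t) = -7*t
3155/E(-130) - (79008528 + 10128*F(-16, -189)) = 3155/((-7*(-130))) - (77428560 - 7656768) = 3155/910 - 10128/(1/(7801 + (-156 - 756))) = 3155*(1/910) - 10128/(1/(7801 - 912)) = 631/182 - 10128/(1/6889) = 631/182 - 10128/1/6889 = 631/182 - 10128*6889 = 631/182 - 69771792 = -12698465513/182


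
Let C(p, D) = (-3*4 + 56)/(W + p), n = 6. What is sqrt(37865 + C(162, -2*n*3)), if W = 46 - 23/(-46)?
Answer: sqrt(6584343681)/417 ≈ 194.59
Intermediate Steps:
W = 93/2 (W = 46 - 23*(-1)/46 = 46 - 1*(-1/2) = 46 + 1/2 = 93/2 ≈ 46.500)
C(p, D) = 44/(93/2 + p) (C(p, D) = (-3*4 + 56)/(93/2 + p) = (-12 + 56)/(93/2 + p) = 44/(93/2 + p))
sqrt(37865 + C(162, -2*n*3)) = sqrt(37865 + 88/(93 + 2*162)) = sqrt(37865 + 88/(93 + 324)) = sqrt(37865 + 88/417) = sqrt(15789793/417) = sqrt(6584343681)/417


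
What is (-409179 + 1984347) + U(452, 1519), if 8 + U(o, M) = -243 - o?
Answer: 1574465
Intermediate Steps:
U(o, M) = -251 - o (U(o, M) = -8 + (-243 - o) = -251 - o)
(-409179 + 1984347) + U(452, 1519) = (-409179 + 1984347) + (-251 - 1*452) = 1575168 + (-251 - 452) = 1575168 - 703 = 1574465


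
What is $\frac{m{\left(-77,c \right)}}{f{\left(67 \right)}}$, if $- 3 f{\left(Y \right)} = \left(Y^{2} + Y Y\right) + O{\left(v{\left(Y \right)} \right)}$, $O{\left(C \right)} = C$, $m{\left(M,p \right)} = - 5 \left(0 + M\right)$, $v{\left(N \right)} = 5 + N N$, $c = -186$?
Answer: $- \frac{1155}{13472} \approx -0.085733$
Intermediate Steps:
$v{\left(N \right)} = 5 + N^{2}$
$m{\left(M,p \right)} = - 5 M$
$f{\left(Y \right)} = - \frac{5}{3} - Y^{2}$ ($f{\left(Y \right)} = - \frac{\left(Y^{2} + Y Y\right) + \left(5 + Y^{2}\right)}{3} = - \frac{\left(Y^{2} + Y^{2}\right) + \left(5 + Y^{2}\right)}{3} = - \frac{2 Y^{2} + \left(5 + Y^{2}\right)}{3} = - \frac{5 + 3 Y^{2}}{3} = - \frac{5}{3} - Y^{2}$)
$\frac{m{\left(-77,c \right)}}{f{\left(67 \right)}} = \frac{\left(-5\right) \left(-77\right)}{- \frac{5}{3} - 67^{2}} = \frac{385}{- \frac{5}{3} - 4489} = \frac{385}{- \frac{13472}{3}} = 385 \left(- \frac{3}{13472}\right) = - \frac{1155}{13472}$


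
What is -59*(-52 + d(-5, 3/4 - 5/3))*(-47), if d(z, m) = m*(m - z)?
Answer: -22258871/144 ≈ -1.5458e+5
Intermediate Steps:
-59*(-52 + d(-5, 3/4 - 5/3))*(-47) = -59*(-52 + (3/4 - 5/3)*((3/4 - 5/3) - 1*(-5)))*(-47) = -59*(-52 + (3*(¼) - 5*⅓)*((3*(¼) - 5*⅓) + 5))*(-47) = -59*(-52 + (¾ - 5/3)*((¾ - 5/3) + 5))*(-47) = -59*(-52 - 11*(-11/12 + 5)/12)*(-47) = -59*(-52 - 11/12*49/12)*(-47) = -59*(-52 - 539/144)*(-47) = -59*(-8027/144)*(-47) = (473593/144)*(-47) = -22258871/144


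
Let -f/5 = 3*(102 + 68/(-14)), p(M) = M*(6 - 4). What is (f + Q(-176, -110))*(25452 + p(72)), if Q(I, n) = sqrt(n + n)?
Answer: -261079200/7 + 51192*I*sqrt(55) ≈ -3.7297e+7 + 3.7965e+5*I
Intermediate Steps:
Q(I, n) = sqrt(2)*sqrt(n) (Q(I, n) = sqrt(2*n) = sqrt(2)*sqrt(n))
p(M) = 2*M (p(M) = M*2 = 2*M)
f = -10200/7 (f = -15*(102 + 68/(-14)) = -15*(102 + 68*(-1/14)) = -15*(102 - 34/7) = -15*680/7 = -5*2040/7 = -10200/7 ≈ -1457.1)
(f + Q(-176, -110))*(25452 + p(72)) = (-10200/7 + sqrt(2)*sqrt(-110))*(25452 + 2*72) = (-10200/7 + sqrt(2)*(I*sqrt(110)))*(25452 + 144) = (-10200/7 + 2*I*sqrt(55))*25596 = -261079200/7 + 51192*I*sqrt(55)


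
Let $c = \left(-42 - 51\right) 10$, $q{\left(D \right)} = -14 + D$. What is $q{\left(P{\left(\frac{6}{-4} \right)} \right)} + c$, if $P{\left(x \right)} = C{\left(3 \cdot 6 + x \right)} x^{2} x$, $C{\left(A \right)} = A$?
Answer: $- \frac{15995}{16} \approx -999.69$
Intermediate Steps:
$P{\left(x \right)} = x^{3} \left(18 + x\right)$ ($P{\left(x \right)} = \left(3 \cdot 6 + x\right) x^{2} x = \left(18 + x\right) x^{2} x = x^{2} \left(18 + x\right) x = x^{3} \left(18 + x\right)$)
$c = -930$ ($c = \left(-93\right) 10 = -930$)
$q{\left(P{\left(\frac{6}{-4} \right)} \right)} + c = \left(-14 + \left(\frac{6}{-4}\right)^{3} \left(18 + \frac{6}{-4}\right)\right) - 930 = \left(-14 + \left(6 \left(- \frac{1}{4}\right)\right)^{3} \left(18 + 6 \left(- \frac{1}{4}\right)\right)\right) - 930 = \left(-14 + \left(- \frac{3}{2}\right)^{3} \left(18 - \frac{3}{2}\right)\right) - 930 = \left(-14 - \frac{891}{16}\right) - 930 = - \frac{1115}{16} - 930 = - \frac{15995}{16}$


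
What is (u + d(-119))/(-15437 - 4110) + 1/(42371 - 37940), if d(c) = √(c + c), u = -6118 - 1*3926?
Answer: 44524511/86612757 - I*√238/19547 ≈ 0.51406 - 0.00078924*I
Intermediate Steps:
u = -10044 (u = -6118 - 3926 = -10044)
d(c) = √2*√c (d(c) = √(2*c) = √2*√c)
(u + d(-119))/(-15437 - 4110) + 1/(42371 - 37940) = (-10044 + √2*√(-119))/(-15437 - 4110) + 1/(42371 - 37940) = (-10044 + √2*(I*√119))/(-19547) + 1/4431 = (-10044 + I*√238)*(-1/19547) + 1/4431 = (10044/19547 - I*√238/19547) + 1/4431 = 44524511/86612757 - I*√238/19547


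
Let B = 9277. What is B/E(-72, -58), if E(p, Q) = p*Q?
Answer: 9277/4176 ≈ 2.2215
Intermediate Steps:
E(p, Q) = Q*p
B/E(-72, -58) = 9277/((-58*(-72))) = 9277/4176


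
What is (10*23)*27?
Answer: 6210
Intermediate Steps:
(10*23)*27 = 230*27 = 6210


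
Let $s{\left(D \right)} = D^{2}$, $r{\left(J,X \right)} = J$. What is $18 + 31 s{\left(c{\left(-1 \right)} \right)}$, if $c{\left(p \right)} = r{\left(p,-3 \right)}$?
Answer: $49$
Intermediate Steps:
$c{\left(p \right)} = p$
$18 + 31 s{\left(c{\left(-1 \right)} \right)} = 18 + 31 \left(-1\right)^{2} = 18 + 31 \cdot 1 = 18 + 31 = 49$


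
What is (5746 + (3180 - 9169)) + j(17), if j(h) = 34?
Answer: -209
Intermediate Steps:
(5746 + (3180 - 9169)) + j(17) = (5746 + (3180 - 9169)) + 34 = (5746 - 5989) + 34 = -243 + 34 = -209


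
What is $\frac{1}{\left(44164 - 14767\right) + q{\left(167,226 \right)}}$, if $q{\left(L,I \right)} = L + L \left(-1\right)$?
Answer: $\frac{1}{29397} \approx 3.4017 \cdot 10^{-5}$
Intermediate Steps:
$q{\left(L,I \right)} = 0$ ($q{\left(L,I \right)} = L - L = 0$)
$\frac{1}{\left(44164 - 14767\right) + q{\left(167,226 \right)}} = \frac{1}{\left(44164 - 14767\right) + 0} = \frac{1}{29397 + 0} = \frac{1}{29397}$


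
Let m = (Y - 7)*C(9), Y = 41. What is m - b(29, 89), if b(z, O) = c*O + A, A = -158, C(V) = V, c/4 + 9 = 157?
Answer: -52224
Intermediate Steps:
c = 592 (c = -36 + 4*157 = -36 + 628 = 592)
b(z, O) = -158 + 592*O (b(z, O) = 592*O - 158 = -158 + 592*O)
m = 306 (m = (41 - 7)*9 = 34*9 = 306)
m - b(29, 89) = 306 - (-158 + 592*89) = 306 - (-158 + 52688) = 306 - 1*52530 = 306 - 52530 = -52224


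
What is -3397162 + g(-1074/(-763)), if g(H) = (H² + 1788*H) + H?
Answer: -1976255233384/582169 ≈ -3.3946e+6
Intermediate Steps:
g(H) = H² + 1789*H
-3397162 + g(-1074/(-763)) = -3397162 + (-1074/(-763))*(1789 - 1074/(-763)) = -3397162 + (-1074*(-1/763))*(1789 - 1074*(-1/763)) = -3397162 + 1074*(1789 + 1074/763)/763 = -3397162 + (1074/763)*(1366081/763) = -3397162 + 1467170994/582169 = -1976255233384/582169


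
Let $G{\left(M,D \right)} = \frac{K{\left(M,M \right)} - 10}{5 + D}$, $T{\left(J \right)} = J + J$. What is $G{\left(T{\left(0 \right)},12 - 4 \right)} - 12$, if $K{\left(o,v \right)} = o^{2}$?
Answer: $- \frac{166}{13} \approx -12.769$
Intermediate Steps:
$T{\left(J \right)} = 2 J$
$G{\left(M,D \right)} = \frac{-10 + M^{2}}{5 + D}$ ($G{\left(M,D \right)} = \frac{M^{2} - 10}{5 + D} = \frac{-10 + M^{2}}{5 + D}$)
$G{\left(T{\left(0 \right)},12 - 4 \right)} - 12 = \frac{-10 + \left(2 \cdot 0\right)^{2}}{5 + \left(12 - 4\right)} - 12 = \frac{-10 + 0^{2}}{5 + 8} - 12 = \frac{-10 + 0}{13} - 12 = \frac{1}{13} \left(-10\right) - 12 = - \frac{10}{13} - 12 = - \frac{166}{13}$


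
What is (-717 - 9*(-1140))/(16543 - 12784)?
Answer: 3181/1253 ≈ 2.5387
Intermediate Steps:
(-717 - 9*(-1140))/(16543 - 12784) = (-717 + 10260)/3759 = 9543*(1/3759) = 3181/1253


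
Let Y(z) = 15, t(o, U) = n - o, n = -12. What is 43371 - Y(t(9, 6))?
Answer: 43356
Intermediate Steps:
t(o, U) = -12 - o
43371 - Y(t(9, 6)) = 43371 - 1*15 = 43371 - 15 = 43356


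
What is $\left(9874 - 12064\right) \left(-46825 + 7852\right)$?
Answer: $85350870$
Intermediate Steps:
$\left(9874 - 12064\right) \left(-46825 + 7852\right) = \left(-2190\right) \left(-38973\right) = 85350870$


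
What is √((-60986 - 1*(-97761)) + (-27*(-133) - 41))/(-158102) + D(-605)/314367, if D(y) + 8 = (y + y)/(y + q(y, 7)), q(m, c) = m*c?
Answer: -31/1257468 - 5*√1613/158102 ≈ -0.0012948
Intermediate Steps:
q(m, c) = c*m
D(y) = -31/4 (D(y) = -8 + (y + y)/(y + 7*y) = -8 + (2*y)/((8*y)) = -8 + (2*y)*(1/(8*y)) = -8 + ¼ = -31/4)
√((-60986 - 1*(-97761)) + (-27*(-133) - 41))/(-158102) + D(-605)/314367 = √((-60986 - 1*(-97761)) + (-27*(-133) - 41))/(-158102) - 31/4/314367 = √((-60986 + 97761) + (3591 - 41))*(-1/158102) - 31/4*1/314367 = √(36775 + 3550)*(-1/158102) - 31/1257468 = √40325*(-1/158102) - 31/1257468 = (5*√1613)*(-1/158102) - 31/1257468 = -5*√1613/158102 - 31/1257468 = -31/1257468 - 5*√1613/158102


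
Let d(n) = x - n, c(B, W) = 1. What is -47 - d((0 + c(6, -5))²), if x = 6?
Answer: -52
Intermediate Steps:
d(n) = 6 - n
-47 - d((0 + c(6, -5))²) = -47 - (6 - (0 + 1)²) = -47 - (6 - 1*1²) = -47 - (6 - 1*1) = -47 - (6 - 1) = -47 - 1*5 = -47 - 5 = -52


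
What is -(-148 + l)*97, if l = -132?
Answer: 27160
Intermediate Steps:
-(-148 + l)*97 = -(-148 - 132)*97 = -(-280)*97 = -1*(-27160) = 27160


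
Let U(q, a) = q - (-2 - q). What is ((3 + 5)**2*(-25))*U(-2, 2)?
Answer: 3200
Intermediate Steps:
U(q, a) = 2 + 2*q (U(q, a) = q + (2 + q) = 2 + 2*q)
((3 + 5)**2*(-25))*U(-2, 2) = ((3 + 5)**2*(-25))*(2 + 2*(-2)) = (8**2*(-25))*(2 - 4) = (64*(-25))*(-2) = -1600*(-2) = 3200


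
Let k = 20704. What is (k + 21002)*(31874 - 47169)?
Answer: -637893270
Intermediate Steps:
(k + 21002)*(31874 - 47169) = (20704 + 21002)*(31874 - 47169) = 41706*(-15295) = -637893270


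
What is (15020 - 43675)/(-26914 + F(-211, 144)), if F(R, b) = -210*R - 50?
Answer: -28655/17346 ≈ -1.6520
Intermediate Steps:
F(R, b) = -50 - 210*R
(15020 - 43675)/(-26914 + F(-211, 144)) = (15020 - 43675)/(-26914 + (-50 - 210*(-211))) = -28655/(-26914 + (-50 + 44310)) = -28655/(-26914 + 44260) = -28655/17346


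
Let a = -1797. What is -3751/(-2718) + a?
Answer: -4880495/2718 ≈ -1795.6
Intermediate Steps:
-3751/(-2718) + a = -3751/(-2718) - 1797 = -3751*(-1/2718) - 1797 = 3751/2718 - 1797 = -4880495/2718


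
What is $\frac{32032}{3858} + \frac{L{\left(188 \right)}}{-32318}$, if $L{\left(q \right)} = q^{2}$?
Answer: $\frac{224713256}{31170711} \approx 7.2091$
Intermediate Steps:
$\frac{32032}{3858} + \frac{L{\left(188 \right)}}{-32318} = \frac{32032}{3858} + \frac{188^{2}}{-32318} = 32032 \cdot \frac{1}{3858} + 35344 \left(- \frac{1}{32318}\right) = \frac{16016}{1929} - \frac{17672}{16159} = \frac{224713256}{31170711}$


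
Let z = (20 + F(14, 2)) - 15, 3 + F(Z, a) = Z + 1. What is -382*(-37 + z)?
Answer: 7640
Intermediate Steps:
F(Z, a) = -2 + Z (F(Z, a) = -3 + (Z + 1) = -3 + (1 + Z) = -2 + Z)
z = 17 (z = (20 + (-2 + 14)) - 15 = (20 + 12) - 15 = 32 - 15 = 17)
-382*(-37 + z) = -382*(-37 + 17) = -382*(-20) = 7640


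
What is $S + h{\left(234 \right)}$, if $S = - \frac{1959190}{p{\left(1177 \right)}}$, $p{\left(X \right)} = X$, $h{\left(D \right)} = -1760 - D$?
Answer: $- \frac{4306128}{1177} \approx -3658.6$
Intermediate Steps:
$S = - \frac{1959190}{1177} \approx -1664.6$
$S + h{\left(234 \right)} = - \frac{1959190}{1177} - 1994 = - \frac{4306128}{1177}$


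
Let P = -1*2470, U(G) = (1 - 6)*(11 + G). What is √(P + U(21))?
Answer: I*√2630 ≈ 51.284*I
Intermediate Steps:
U(G) = -55 - 5*G (U(G) = -5*(11 + G) = -55 - 5*G)
P = -2470
√(P + U(21)) = √(-2470 + (-55 - 5*21)) = √(-2470 + (-55 - 105)) = √(-2470 - 160) = √(-2630) = I*√2630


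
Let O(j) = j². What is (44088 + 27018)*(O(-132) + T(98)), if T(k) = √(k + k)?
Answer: 1239946428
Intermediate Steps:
T(k) = √2*√k (T(k) = √(2*k) = √2*√k)
(44088 + 27018)*(O(-132) + T(98)) = (44088 + 27018)*((-132)² + √2*√98) = 71106*(17424 + √2*(7*√2)) = 71106*(17424 + 14) = 71106*17438 = 1239946428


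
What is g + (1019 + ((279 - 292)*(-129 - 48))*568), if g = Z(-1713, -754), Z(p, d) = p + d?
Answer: 1305520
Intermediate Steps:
Z(p, d) = d + p
g = -2467 (g = -754 - 1713 = -2467)
g + (1019 + ((279 - 292)*(-129 - 48))*568) = -2467 + (1019 + ((279 - 292)*(-129 - 48))*568) = -2467 + (1019 - 13*(-177)*568) = -2467 + (1019 + 2301*568) = -2467 + (1019 + 1306968) = -2467 + 1307987 = 1305520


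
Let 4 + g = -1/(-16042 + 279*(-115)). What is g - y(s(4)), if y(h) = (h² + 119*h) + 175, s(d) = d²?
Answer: -112569052/48127 ≈ -2339.0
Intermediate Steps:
g = -192507/48127 (g = -4 - 1/(-16042 + 279*(-115)) = -4 - 1/(-16042 - 32085) = -4 - 1/(-48127) = -4 - 1*(-1/48127) = -4 + 1/48127 = -192507/48127 ≈ -4.0000)
y(h) = 175 + h² + 119*h
g - y(s(4)) = -192507/48127 - (175 + (4²)² + 119*4²) = -192507/48127 - (175 + 16² + 119*16) = -192507/48127 - (175 + 256 + 1904) = -192507/48127 - 1*2335 = -192507/48127 - 2335 = -112569052/48127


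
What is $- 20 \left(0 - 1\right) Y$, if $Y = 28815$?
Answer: $576300$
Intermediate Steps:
$- 20 \left(0 - 1\right) Y = - 20 \left(0 - 1\right) 28815 = \left(-20\right) \left(-1\right) 28815 = 20 \cdot 28815 = 576300$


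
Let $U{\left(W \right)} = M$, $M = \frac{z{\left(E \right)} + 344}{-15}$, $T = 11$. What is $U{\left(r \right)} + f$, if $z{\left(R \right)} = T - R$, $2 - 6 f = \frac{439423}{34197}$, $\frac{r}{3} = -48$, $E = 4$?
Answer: $- \frac{25861439}{1025910} \approx -25.208$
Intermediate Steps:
$r = -144$ ($r = 3 \left(-48\right) = -144$)
$f = - \frac{371029}{205182}$ ($f = \frac{1}{3} - \frac{439423 \cdot \frac{1}{34197}}{6} = \frac{1}{3} - \frac{439423}{205182} = - \frac{371029}{205182} \approx -1.8083$)
$z{\left(R \right)} = 11 - R$
$M = - \frac{117}{5}$ ($M = \frac{\left(11 - 4\right) + 344}{-15} = \left(\left(11 - 4\right) + 344\right) \left(- \frac{1}{15}\right) = \left(7 + 344\right) \left(- \frac{1}{15}\right) = 351 \left(- \frac{1}{15}\right) = - \frac{117}{5} \approx -23.4$)
$U{\left(W \right)} = - \frac{117}{5}$
$U{\left(r \right)} + f = - \frac{117}{5} - \frac{371029}{205182} = - \frac{25861439}{1025910}$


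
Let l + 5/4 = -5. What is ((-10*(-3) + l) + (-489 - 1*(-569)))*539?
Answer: 223685/4 ≈ 55921.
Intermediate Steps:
l = -25/4 (l = -5/4 - 5 = -25/4 ≈ -6.2500)
((-10*(-3) + l) + (-489 - 1*(-569)))*539 = ((-10*(-3) - 25/4) + (-489 - 1*(-569)))*539 = ((30 - 25/4) + (-489 + 569))*539 = (95/4 + 80)*539 = (415/4)*539 = 223685/4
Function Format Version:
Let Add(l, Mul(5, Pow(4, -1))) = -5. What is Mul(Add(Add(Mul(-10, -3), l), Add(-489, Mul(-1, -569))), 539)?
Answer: Rational(223685, 4) ≈ 55921.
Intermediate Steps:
l = Rational(-25, 4) (l = Add(Rational(-5, 4), -5) = Rational(-25, 4) ≈ -6.2500)
Mul(Add(Add(Mul(-10, -3), l), Add(-489, Mul(-1, -569))), 539) = Mul(Add(Add(Mul(-10, -3), Rational(-25, 4)), Add(-489, Mul(-1, -569))), 539) = Mul(Add(Add(30, Rational(-25, 4)), Add(-489, 569)), 539) = Mul(Add(Rational(95, 4), 80), 539) = Mul(Rational(415, 4), 539) = Rational(223685, 4)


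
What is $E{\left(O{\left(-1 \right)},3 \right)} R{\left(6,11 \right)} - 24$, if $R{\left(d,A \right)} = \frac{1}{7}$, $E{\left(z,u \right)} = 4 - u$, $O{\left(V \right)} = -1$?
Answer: $- \frac{167}{7} \approx -23.857$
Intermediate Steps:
$R{\left(d,A \right)} = \frac{1}{7}$
$E{\left(O{\left(-1 \right)},3 \right)} R{\left(6,11 \right)} - 24 = \left(4 - 3\right) \frac{1}{7} - 24 = 1 \cdot \frac{1}{7} - 24 = \frac{1}{7} - 24 = - \frac{167}{7}$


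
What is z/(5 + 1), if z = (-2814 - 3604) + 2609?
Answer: -3809/6 ≈ -634.83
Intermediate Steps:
z = -3809 (z = -6418 + 2609 = -3809)
z/(5 + 1) = -3809/(5 + 1) = -3809/6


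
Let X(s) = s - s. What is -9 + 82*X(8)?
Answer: -9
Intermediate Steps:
X(s) = 0
-9 + 82*X(8) = -9 + 82*0 = -9 + 0 = -9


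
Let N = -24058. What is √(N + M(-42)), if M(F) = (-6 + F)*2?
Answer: I*√24154 ≈ 155.42*I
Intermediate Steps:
M(F) = -12 + 2*F
√(N + M(-42)) = √(-24058 + (-12 + 2*(-42))) = √(-24058 + (-12 - 84)) = √(-24058 - 96) = √(-24154) = I*√24154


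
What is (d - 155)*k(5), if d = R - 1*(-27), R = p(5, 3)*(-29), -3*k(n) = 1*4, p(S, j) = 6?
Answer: 1208/3 ≈ 402.67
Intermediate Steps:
k(n) = -4/3
R = -174 (R = 6*(-29) = -174)
d = -147 (d = -174 - 1*(-27) = -174 + 27 = -147)
(d - 155)*k(5) = (-147 - 155)*(-4/3) = -302*(-4/3) = 1208/3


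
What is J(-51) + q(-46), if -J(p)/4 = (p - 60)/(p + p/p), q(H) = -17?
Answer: -647/25 ≈ -25.880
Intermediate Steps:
J(p) = -4*(-60 + p)/(1 + p) (J(p) = -4*(p - 60)/(p + p/p) = -4*(-60 + p)/(p + 1) = -4*(-60 + p)/(1 + p))
J(-51) + q(-46) = 4*(60 - 1*(-51))/(1 - 51) - 17 = 4*(60 + 51)/(-50) - 17 = 4*(-1/50)*111 - 17 = -222/25 - 17 = -647/25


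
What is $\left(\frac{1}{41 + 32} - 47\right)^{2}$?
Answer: $\frac{11764900}{5329} \approx 2207.7$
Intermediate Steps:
$\left(\frac{1}{41 + 32} - 47\right)^{2} = \left(\frac{1}{73} - 47\right)^{2} = \left(- \frac{3430}{73}\right)^{2} = \frac{11764900}{5329}$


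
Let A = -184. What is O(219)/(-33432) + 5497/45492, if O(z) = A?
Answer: 8006093/63370356 ≈ 0.12634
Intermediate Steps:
O(z) = -184
O(219)/(-33432) + 5497/45492 = -184/(-33432) + 5497/45492 = -184*(-1/33432) + 5497*(1/45492) = 23/4179 + 5497/45492 = 8006093/63370356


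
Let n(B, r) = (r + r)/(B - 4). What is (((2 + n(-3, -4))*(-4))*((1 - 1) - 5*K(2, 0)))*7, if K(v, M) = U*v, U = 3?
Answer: 2640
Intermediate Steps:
K(v, M) = 3*v
n(B, r) = 2*r/(-4 + B) (n(B, r) = (2*r)/(-4 + B) = 2*r/(-4 + B))
(((2 + n(-3, -4))*(-4))*((1 - 1) - 5*K(2, 0)))*7 = (((2 + 2*(-4)/(-4 - 3))*(-4))*((1 - 1) - 15*2))*7 = (((2 + 2*(-4)/(-7))*(-4))*(0 - 5*6))*7 = (((2 + 2*(-4)*(-⅐))*(-4))*(0 - 30))*7 = (((2 + 8/7)*(-4))*(-30))*7 = (((22/7)*(-4))*(-30))*7 = -88/7*(-30)*7 = (2640/7)*7 = 2640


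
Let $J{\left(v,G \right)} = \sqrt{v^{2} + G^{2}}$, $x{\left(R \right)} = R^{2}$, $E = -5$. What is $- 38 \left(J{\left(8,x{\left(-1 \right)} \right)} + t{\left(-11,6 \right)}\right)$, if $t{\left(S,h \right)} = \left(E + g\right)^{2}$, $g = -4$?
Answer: $-3078 - 38 \sqrt{65} \approx -3384.4$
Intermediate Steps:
$t{\left(S,h \right)} = 81$ ($t{\left(S,h \right)} = \left(-5 - 4\right)^{2} = \left(-9\right)^{2} = 81$)
$J{\left(v,G \right)} = \sqrt{G^{2} + v^{2}}$
$- 38 \left(J{\left(8,x{\left(-1 \right)} \right)} + t{\left(-11,6 \right)}\right) = - 38 \left(\sqrt{\left(\left(-1\right)^{2}\right)^{2} + 8^{2}} + 81\right) = - 38 \left(\sqrt{1^{2} + 64} + 81\right) = - 38 \left(\sqrt{1 + 64} + 81\right) = - 38 \left(\sqrt{65} + 81\right) = - 38 \left(81 + \sqrt{65}\right) = -3078 - 38 \sqrt{65}$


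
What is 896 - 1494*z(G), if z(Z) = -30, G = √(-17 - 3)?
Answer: 45716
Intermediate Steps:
G = 2*I*√5 (G = √(-20) = 2*I*√5 ≈ 4.4721*I)
896 - 1494*z(G) = 896 - 1494*(-30) = 896 + 44820 = 45716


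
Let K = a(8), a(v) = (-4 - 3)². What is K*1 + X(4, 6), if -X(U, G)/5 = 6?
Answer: 19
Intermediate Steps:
X(U, G) = -30 (X(U, G) = -5*6 = -30)
a(v) = 49 (a(v) = (-7)² = 49)
K = 49
K*1 + X(4, 6) = 49*1 - 30 = 49 - 30 = 19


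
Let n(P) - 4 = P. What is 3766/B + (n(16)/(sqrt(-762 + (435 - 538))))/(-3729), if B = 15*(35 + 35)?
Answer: 269/75 + 4*I*sqrt(865)/645117 ≈ 3.5867 + 0.00018236*I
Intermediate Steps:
n(P) = 4 + P
B = 1050 (B = 15*70 = 1050)
3766/B + (n(16)/(sqrt(-762 + (435 - 538))))/(-3729) = 3766/1050 + ((4 + 16)/(sqrt(-762 + (435 - 538))))/(-3729) = 3766*(1/1050) + (20/(sqrt(-762 - 103)))*(-1/3729) = 269/75 + (20/(sqrt(-865)))*(-1/3729) = 269/75 + (20/((I*sqrt(865))))*(-1/3729) = 269/75 + (20*(-I*sqrt(865)/865))*(-1/3729) = 269/75 - 4*I*sqrt(865)/173*(-1/3729) = 269/75 + 4*I*sqrt(865)/645117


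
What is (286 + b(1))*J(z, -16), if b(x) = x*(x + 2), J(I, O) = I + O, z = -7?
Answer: -6647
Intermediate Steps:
b(x) = x*(2 + x)
(286 + b(1))*J(z, -16) = (286 + 1*(2 + 1))*(-7 - 16) = (286 + 1*3)*(-23) = (286 + 3)*(-23) = 289*(-23) = -6647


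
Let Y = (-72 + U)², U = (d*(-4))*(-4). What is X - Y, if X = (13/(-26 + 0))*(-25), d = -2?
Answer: -21607/2 ≈ -10804.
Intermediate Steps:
U = -32 (U = -2*(-4)*(-4) = 8*(-4) = -32)
Y = 10816 (Y = (-72 - 32)² = (-104)² = 10816)
X = 25/2 (X = (13/(-26))*(-25) = -1/26*13*(-25) = -½*(-25) = 25/2 ≈ 12.500)
X - Y = 25/2 - 1*10816 = 25/2 - 10816 = -21607/2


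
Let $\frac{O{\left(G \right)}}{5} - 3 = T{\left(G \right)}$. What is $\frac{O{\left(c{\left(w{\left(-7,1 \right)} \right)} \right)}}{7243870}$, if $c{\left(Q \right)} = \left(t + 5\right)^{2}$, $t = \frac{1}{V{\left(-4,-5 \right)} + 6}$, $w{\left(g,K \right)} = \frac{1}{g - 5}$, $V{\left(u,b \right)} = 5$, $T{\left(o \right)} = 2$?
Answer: $\frac{5}{1448774} \approx 3.4512 \cdot 10^{-6}$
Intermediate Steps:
$w{\left(g,K \right)} = \frac{1}{-5 + g}$
$t = \frac{1}{11}$ ($t = \frac{1}{5 + 6} = \frac{1}{11} \approx 0.090909$)
$c{\left(Q \right)} = \frac{3136}{121}$ ($c{\left(Q \right)} = \left(\frac{1}{11} + 5\right)^{2} = \left(\frac{56}{11}\right)^{2} = \frac{3136}{121}$)
$O{\left(G \right)} = 25$ ($O{\left(G \right)} = 15 + 5 \cdot 2 = 15 + 10 = 25$)
$\frac{O{\left(c{\left(w{\left(-7,1 \right)} \right)} \right)}}{7243870} = \frac{25}{7243870} = 25 \cdot \frac{1}{7243870} = \frac{5}{1448774}$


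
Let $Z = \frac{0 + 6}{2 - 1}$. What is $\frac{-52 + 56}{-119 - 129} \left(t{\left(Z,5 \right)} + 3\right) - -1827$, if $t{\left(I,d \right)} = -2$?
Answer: $\frac{113273}{62} \approx 1827.0$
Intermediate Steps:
$Z = 6$ ($Z = \frac{6}{1} = 6 \cdot 1 = 6$)
$\frac{-52 + 56}{-119 - 129} \left(t{\left(Z,5 \right)} + 3\right) - -1827 = \frac{-52 + 56}{-119 - 129} \left(-2 + 3\right) - -1827 = \frac{4}{-248} \cdot 1 + 1827 = 4 \left(- \frac{1}{248}\right) 1 + 1827 = \left(- \frac{1}{62}\right) 1 + 1827 = - \frac{1}{62} + 1827 = \frac{113273}{62}$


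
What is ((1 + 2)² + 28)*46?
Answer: 1702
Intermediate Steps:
((1 + 2)² + 28)*46 = (3² + 28)*46 = (9 + 28)*46 = 37*46 = 1702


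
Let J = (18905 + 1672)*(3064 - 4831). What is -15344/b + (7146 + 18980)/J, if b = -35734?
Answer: 278483743406/649636240653 ≈ 0.42868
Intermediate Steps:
J = -36359559 (J = 20577*(-1767) = -36359559)
-15344/b + (7146 + 18980)/J = -15344/(-35734) + (7146 + 18980)/(-36359559) = -15344*(-1/35734) + 26126*(-1/36359559) = 7672/17867 - 26126/36359559 = 278483743406/649636240653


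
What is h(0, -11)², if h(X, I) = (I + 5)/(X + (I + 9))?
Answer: 9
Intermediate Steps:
h(X, I) = (5 + I)/(9 + I + X) (h(X, I) = (5 + I)/(X + (9 + I)) = (5 + I)/(9 + I + X))
h(0, -11)² = ((5 - 11)/(9 - 11 + 0))² = (-6/(-2))² = (-½*(-6))² = 3² = 9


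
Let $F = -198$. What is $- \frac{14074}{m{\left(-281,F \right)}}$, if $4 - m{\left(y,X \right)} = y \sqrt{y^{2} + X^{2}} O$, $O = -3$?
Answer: $\frac{56296}{83973839069} + \frac{11864382 \sqrt{118165}}{83973839069} \approx 0.048568$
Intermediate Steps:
$m{\left(y,X \right)} = 4 + 3 y \sqrt{X^{2} + y^{2}}$ ($m{\left(y,X \right)} = 4 - y \sqrt{y^{2} + X^{2}} \left(-3\right) = 4 - y \sqrt{X^{2} + y^{2}} \left(-3\right) = 4 - - 3 y \sqrt{X^{2} + y^{2}} = 4 + 3 y \sqrt{X^{2} + y^{2}}$)
$- \frac{14074}{m{\left(-281,F \right)}} = - \frac{14074}{4 + 3 \left(-281\right) \sqrt{\left(-198\right)^{2} + \left(-281\right)^{2}}} = - \frac{14074}{4 + 3 \left(-281\right) \sqrt{39204 + 78961}} = - \frac{14074}{4 + 3 \left(-281\right) \sqrt{118165}} = - \frac{14074}{4 - 843 \sqrt{118165}}$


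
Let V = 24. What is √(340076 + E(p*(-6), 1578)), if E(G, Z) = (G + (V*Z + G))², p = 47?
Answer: 2*√348056735 ≈ 37313.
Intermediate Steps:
E(G, Z) = (2*G + 24*Z)² (E(G, Z) = (G + (24*Z + G))² = (G + (G + 24*Z))² = (2*G + 24*Z)²)
√(340076 + E(p*(-6), 1578)) = √(340076 + 4*(47*(-6) + 12*1578)²) = √(340076 + 4*(-282 + 18936)²) = √(340076 + 4*18654²) = √(340076 + 4*347971716) = √(340076 + 1391886864) = √1392226940 = 2*√348056735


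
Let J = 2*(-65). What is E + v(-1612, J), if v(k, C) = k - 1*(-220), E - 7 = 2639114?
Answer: 2637729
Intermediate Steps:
J = -130
E = 2639121 (E = 7 + 2639114 = 2639121)
v(k, C) = 220 + k (v(k, C) = k + 220 = 220 + k)
E + v(-1612, J) = 2639121 + (220 - 1612) = 2639121 - 1392 = 2637729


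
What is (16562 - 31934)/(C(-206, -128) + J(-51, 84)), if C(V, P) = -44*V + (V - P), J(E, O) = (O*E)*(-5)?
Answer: -7686/15203 ≈ -0.50556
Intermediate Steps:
J(E, O) = -5*E*O (J(E, O) = (E*O)*(-5) = -5*E*O)
C(V, P) = -P - 43*V
(16562 - 31934)/(C(-206, -128) + J(-51, 84)) = (16562 - 31934)/((-1*(-128) - 43*(-206)) - 5*(-51)*84) = -15372/((128 + 8858) + 21420) = -15372/(8986 + 21420) = -15372/30406 = -15372*1/30406 = -7686/15203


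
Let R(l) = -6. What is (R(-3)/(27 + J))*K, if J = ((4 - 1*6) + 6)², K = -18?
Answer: 108/43 ≈ 2.5116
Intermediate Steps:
J = 16 (J = ((4 - 6) + 6)² = (-2 + 6)² = 4² = 16)
(R(-3)/(27 + J))*K = (-6/(27 + 16))*(-18) = (-6/43)*(-18) = ((1/43)*(-6))*(-18) = -6/43*(-18) = 108/43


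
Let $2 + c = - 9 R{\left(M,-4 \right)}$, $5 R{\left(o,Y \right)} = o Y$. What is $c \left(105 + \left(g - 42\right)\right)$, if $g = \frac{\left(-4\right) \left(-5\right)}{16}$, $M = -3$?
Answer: $- \frac{15163}{10} \approx -1516.3$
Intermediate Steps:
$R{\left(o,Y \right)} = \frac{Y o}{5}$ ($R{\left(o,Y \right)} = \frac{o Y}{5} = \frac{Y o}{5}$)
$g = \frac{5}{4}$ ($g = 20 \cdot \frac{1}{16} = \frac{5}{4} \approx 1.25$)
$c = - \frac{118}{5}$ ($c = -2 - 9 \cdot \frac{1}{5} \left(-4\right) \left(-3\right) = -2 - \frac{108}{5} = - \frac{118}{5} \approx -23.6$)
$c \left(105 + \left(g - 42\right)\right) = - \frac{118 \left(105 + \left(\frac{5}{4} - 42\right)\right)}{5} = - \frac{118 \left(105 - \frac{163}{4}\right)}{5} = \left(- \frac{118}{5}\right) \frac{257}{4} = - \frac{15163}{10}$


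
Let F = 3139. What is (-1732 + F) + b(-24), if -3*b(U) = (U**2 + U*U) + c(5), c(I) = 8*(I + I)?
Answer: 2989/3 ≈ 996.33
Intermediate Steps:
c(I) = 16*I (c(I) = 8*(2*I) = 16*I)
b(U) = -80/3 - 2*U**2/3 (b(U) = -((U**2 + U*U) + 16*5)/3 = -((U**2 + U**2) + 80)/3 = -(2*U**2 + 80)/3 = -(80 + 2*U**2)/3 = -80/3 - 2*U**2/3)
(-1732 + F) + b(-24) = (-1732 + 3139) + (-80/3 - 2/3*(-24)**2) = 1407 + (-80/3 - 2/3*576) = 1407 + (-80/3 - 384) = 1407 - 1232/3 = 2989/3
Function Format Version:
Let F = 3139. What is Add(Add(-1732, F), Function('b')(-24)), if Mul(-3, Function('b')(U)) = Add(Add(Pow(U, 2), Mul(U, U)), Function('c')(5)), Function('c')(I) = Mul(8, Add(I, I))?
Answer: Rational(2989, 3) ≈ 996.33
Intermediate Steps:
Function('c')(I) = Mul(16, I) (Function('c')(I) = Mul(8, Mul(2, I)) = Mul(16, I))
Function('b')(U) = Add(Rational(-80, 3), Mul(Rational(-2, 3), Pow(U, 2))) (Function('b')(U) = Mul(Rational(-1, 3), Add(Add(Pow(U, 2), Mul(U, U)), Mul(16, 5))) = Mul(Rational(-1, 3), Add(Add(Pow(U, 2), Pow(U, 2)), 80)) = Mul(Rational(-1, 3), Add(Mul(2, Pow(U, 2)), 80)) = Mul(Rational(-1, 3), Add(80, Mul(2, Pow(U, 2)))) = Add(Rational(-80, 3), Mul(Rational(-2, 3), Pow(U, 2))))
Add(Add(-1732, F), Function('b')(-24)) = Add(Add(-1732, 3139), Add(Rational(-80, 3), Mul(Rational(-2, 3), Pow(-24, 2)))) = Add(1407, Add(Rational(-80, 3), Mul(Rational(-2, 3), 576))) = Add(1407, Add(Rational(-80, 3), -384)) = Add(1407, Rational(-1232, 3)) = Rational(2989, 3)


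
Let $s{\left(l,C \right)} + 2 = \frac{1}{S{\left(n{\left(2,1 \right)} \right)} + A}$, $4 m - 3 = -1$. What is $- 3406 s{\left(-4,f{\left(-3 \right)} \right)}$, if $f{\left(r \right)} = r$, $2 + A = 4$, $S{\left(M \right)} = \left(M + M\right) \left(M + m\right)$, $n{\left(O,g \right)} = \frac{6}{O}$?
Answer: $\frac{153270}{23} \approx 6663.9$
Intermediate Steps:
$m = \frac{1}{2}$ ($m = \frac{3}{4} + \frac{1}{4} \left(-1\right) = \frac{3}{4} - \frac{1}{4} = \frac{1}{2} \approx 0.5$)
$S{\left(M \right)} = 2 M \left(\frac{1}{2} + M\right)$ ($S{\left(M \right)} = \left(M + M\right) \left(M + \frac{1}{2}\right) = 2 M \left(\frac{1}{2} + M\right)$)
$A = 2$ ($A = -2 + 4 = 2$)
$s{\left(l,C \right)} = - \frac{45}{23}$ ($s{\left(l,C \right)} = -2 + \frac{1}{\frac{6}{2} \left(1 + 2 \cdot \frac{6}{2}\right) + 2} = -2 + \frac{1}{6 \cdot \frac{1}{2} \left(1 + 2 \cdot 6 \cdot \frac{1}{2}\right) + 2} = -2 + \frac{1}{3 \left(1 + 2 \cdot 3\right) + 2} = -2 + \frac{1}{3 \left(1 + 6\right) + 2} = -2 + \frac{1}{3 \cdot 7 + 2} = -2 + \frac{1}{21 + 2} = -2 + \frac{1}{23} = - \frac{45}{23}$)
$- 3406 s{\left(-4,f{\left(-3 \right)} \right)} = \left(-3406\right) \left(- \frac{45}{23}\right) = \frac{153270}{23}$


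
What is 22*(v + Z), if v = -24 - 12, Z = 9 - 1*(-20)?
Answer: -154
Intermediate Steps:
Z = 29 (Z = 9 + 20 = 29)
v = -36
22*(v + Z) = 22*(-36 + 29) = 22*(-7) = -154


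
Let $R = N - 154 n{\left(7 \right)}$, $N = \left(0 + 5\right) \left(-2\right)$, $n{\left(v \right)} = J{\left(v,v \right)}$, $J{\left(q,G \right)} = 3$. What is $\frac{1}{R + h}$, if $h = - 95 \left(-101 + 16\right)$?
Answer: $\frac{1}{7603} \approx 0.00013153$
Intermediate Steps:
$n{\left(v \right)} = 3$
$N = -10$ ($N = 5 \left(-2\right) = -10$)
$h = 8075$ ($h = \left(-95\right) \left(-85\right) = 8075$)
$R = -472$ ($R = -10 - 462 = -472$)
$\frac{1}{R + h} = \frac{1}{-472 + 8075} = \frac{1}{7603}$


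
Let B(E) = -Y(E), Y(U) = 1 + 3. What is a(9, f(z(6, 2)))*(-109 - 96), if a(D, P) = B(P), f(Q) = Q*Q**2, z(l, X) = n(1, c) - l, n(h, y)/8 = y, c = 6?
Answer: 820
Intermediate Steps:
Y(U) = 4
n(h, y) = 8*y
B(E) = -4 (B(E) = -1*4 = -4)
z(l, X) = 48 - l (z(l, X) = 8*6 - l = 48 - l)
f(Q) = Q**3
a(D, P) = -4
a(9, f(z(6, 2)))*(-109 - 96) = -4*(-109 - 96) = -4*(-205) = 820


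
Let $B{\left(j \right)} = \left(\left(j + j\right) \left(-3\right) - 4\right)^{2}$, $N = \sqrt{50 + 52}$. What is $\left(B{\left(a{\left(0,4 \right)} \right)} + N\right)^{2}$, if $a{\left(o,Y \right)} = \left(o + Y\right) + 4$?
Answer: $\left(2704 + \sqrt{102}\right)^{2} \approx 7.3663 \cdot 10^{6}$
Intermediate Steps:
$a{\left(o,Y \right)} = 4 + Y + o$ ($a{\left(o,Y \right)} = \left(Y + o\right) + 4 = 4 + Y + o$)
$N = \sqrt{102} \approx 10.1$
$B{\left(j \right)} = \left(-4 - 6 j\right)^{2}$ ($B{\left(j \right)} = \left(2 j \left(-3\right) - 4\right)^{2} = \left(- 6 j - 4\right)^{2} = \left(-4 - 6 j\right)^{2}$)
$\left(B{\left(a{\left(0,4 \right)} \right)} + N\right)^{2} = \left(4 \left(2 + 3 \left(4 + 4 + 0\right)\right)^{2} + \sqrt{102}\right)^{2} = \left(4 \left(2 + 3 \cdot 8\right)^{2} + \sqrt{102}\right)^{2} = \left(4 \left(2 + 24\right)^{2} + \sqrt{102}\right)^{2} = \left(4 \cdot 26^{2} + \sqrt{102}\right)^{2} = \left(4 \cdot 676 + \sqrt{102}\right)^{2} = \left(2704 + \sqrt{102}\right)^{2}$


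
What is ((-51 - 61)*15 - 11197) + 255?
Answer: -12622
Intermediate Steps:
((-51 - 61)*15 - 11197) + 255 = (-112*15 - 11197) + 255 = (-1680 - 11197) + 255 = -12877 + 255 = -12622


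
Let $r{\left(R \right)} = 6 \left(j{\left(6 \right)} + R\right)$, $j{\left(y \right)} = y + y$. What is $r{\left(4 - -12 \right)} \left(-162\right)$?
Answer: $-27216$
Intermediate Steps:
$j{\left(y \right)} = 2 y$
$r{\left(R \right)} = 72 + 6 R$ ($r{\left(R \right)} = 6 \left(2 \cdot 6 + R\right) = 6 \left(12 + R\right) = 72 + 6 R$)
$r{\left(4 - -12 \right)} \left(-162\right) = \left(72 + 6 \left(4 - -12\right)\right) \left(-162\right) = \left(72 + 6 \left(4 + 12\right)\right) \left(-162\right) = \left(72 + 6 \cdot 16\right) \left(-162\right) = \left(72 + 96\right) \left(-162\right) = 168 \left(-162\right) = -27216$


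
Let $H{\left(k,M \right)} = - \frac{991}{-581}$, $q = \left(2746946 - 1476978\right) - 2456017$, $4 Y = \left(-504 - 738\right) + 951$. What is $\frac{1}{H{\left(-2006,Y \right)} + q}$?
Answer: $- \frac{581}{689093478} \approx -8.4314 \cdot 10^{-7}$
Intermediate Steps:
$Y = - \frac{291}{4}$ ($Y = \frac{\left(-504 - 738\right) + 951}{4} = \frac{-1242 + 951}{4} = \frac{1}{4} \left(-291\right) = - \frac{291}{4} \approx -72.75$)
$q = -1186049$ ($q = 1269968 - 2456017 = -1186049$)
$H{\left(k,M \right)} = \frac{991}{581}$ ($H{\left(k,M \right)} = \left(-991\right) \left(- \frac{1}{581}\right) = \frac{991}{581}$)
$\frac{1}{H{\left(-2006,Y \right)} + q} = \frac{1}{\frac{991}{581} - 1186049} = \frac{1}{- \frac{689093478}{581}} = - \frac{581}{689093478}$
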